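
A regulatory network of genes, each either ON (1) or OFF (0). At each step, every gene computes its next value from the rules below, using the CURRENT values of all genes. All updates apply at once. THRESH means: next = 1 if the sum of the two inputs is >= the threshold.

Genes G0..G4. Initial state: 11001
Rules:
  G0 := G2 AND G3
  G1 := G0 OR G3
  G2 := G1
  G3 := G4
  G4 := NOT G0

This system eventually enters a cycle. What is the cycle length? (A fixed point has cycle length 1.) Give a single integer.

Step 0: 11001
Step 1: G0=G2&G3=0&0=0 G1=G0|G3=1|0=1 G2=G1=1 G3=G4=1 G4=NOT G0=NOT 1=0 -> 01110
Step 2: G0=G2&G3=1&1=1 G1=G0|G3=0|1=1 G2=G1=1 G3=G4=0 G4=NOT G0=NOT 0=1 -> 11101
Step 3: G0=G2&G3=1&0=0 G1=G0|G3=1|0=1 G2=G1=1 G3=G4=1 G4=NOT G0=NOT 1=0 -> 01110
State from step 3 equals state from step 1 -> cycle length 2

Answer: 2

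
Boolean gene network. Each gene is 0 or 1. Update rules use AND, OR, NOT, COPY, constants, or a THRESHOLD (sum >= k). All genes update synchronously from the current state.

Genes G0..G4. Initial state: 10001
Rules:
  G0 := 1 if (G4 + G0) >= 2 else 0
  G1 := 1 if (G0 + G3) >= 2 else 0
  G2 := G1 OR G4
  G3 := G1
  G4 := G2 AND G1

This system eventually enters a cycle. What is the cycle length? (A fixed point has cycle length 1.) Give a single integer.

Answer: 1

Derivation:
Step 0: 10001
Step 1: G0=(1+1>=2)=1 G1=(1+0>=2)=0 G2=G1|G4=0|1=1 G3=G1=0 G4=G2&G1=0&0=0 -> 10100
Step 2: G0=(0+1>=2)=0 G1=(1+0>=2)=0 G2=G1|G4=0|0=0 G3=G1=0 G4=G2&G1=1&0=0 -> 00000
Step 3: G0=(0+0>=2)=0 G1=(0+0>=2)=0 G2=G1|G4=0|0=0 G3=G1=0 G4=G2&G1=0&0=0 -> 00000
State from step 3 equals state from step 2 -> cycle length 1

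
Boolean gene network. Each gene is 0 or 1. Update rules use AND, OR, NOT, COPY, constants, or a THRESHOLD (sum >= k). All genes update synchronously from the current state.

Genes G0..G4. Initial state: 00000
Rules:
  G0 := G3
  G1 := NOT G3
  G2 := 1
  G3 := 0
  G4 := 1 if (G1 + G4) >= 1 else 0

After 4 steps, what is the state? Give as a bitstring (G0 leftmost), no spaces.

Step 1: G0=G3=0 G1=NOT G3=NOT 0=1 G2=1(const) G3=0(const) G4=(0+0>=1)=0 -> 01100
Step 2: G0=G3=0 G1=NOT G3=NOT 0=1 G2=1(const) G3=0(const) G4=(1+0>=1)=1 -> 01101
Step 3: G0=G3=0 G1=NOT G3=NOT 0=1 G2=1(const) G3=0(const) G4=(1+1>=1)=1 -> 01101
Step 4: G0=G3=0 G1=NOT G3=NOT 0=1 G2=1(const) G3=0(const) G4=(1+1>=1)=1 -> 01101

01101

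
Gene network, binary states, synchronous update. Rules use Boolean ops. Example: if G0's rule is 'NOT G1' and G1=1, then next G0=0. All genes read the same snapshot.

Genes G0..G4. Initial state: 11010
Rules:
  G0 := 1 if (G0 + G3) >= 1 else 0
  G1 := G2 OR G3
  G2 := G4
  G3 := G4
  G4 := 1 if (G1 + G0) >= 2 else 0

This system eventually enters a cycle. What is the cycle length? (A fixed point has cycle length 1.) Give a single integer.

Answer: 3

Derivation:
Step 0: 11010
Step 1: G0=(1+1>=1)=1 G1=G2|G3=0|1=1 G2=G4=0 G3=G4=0 G4=(1+1>=2)=1 -> 11001
Step 2: G0=(1+0>=1)=1 G1=G2|G3=0|0=0 G2=G4=1 G3=G4=1 G4=(1+1>=2)=1 -> 10111
Step 3: G0=(1+1>=1)=1 G1=G2|G3=1|1=1 G2=G4=1 G3=G4=1 G4=(0+1>=2)=0 -> 11110
Step 4: G0=(1+1>=1)=1 G1=G2|G3=1|1=1 G2=G4=0 G3=G4=0 G4=(1+1>=2)=1 -> 11001
State from step 4 equals state from step 1 -> cycle length 3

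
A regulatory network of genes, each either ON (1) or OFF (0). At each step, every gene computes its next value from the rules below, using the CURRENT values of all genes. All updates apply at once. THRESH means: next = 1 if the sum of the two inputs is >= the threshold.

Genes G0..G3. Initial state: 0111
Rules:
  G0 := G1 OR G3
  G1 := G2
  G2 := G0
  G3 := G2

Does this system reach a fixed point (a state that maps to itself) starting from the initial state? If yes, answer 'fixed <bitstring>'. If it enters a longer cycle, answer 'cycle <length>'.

Answer: cycle 3

Derivation:
Step 0: 0111
Step 1: G0=G1|G3=1|1=1 G1=G2=1 G2=G0=0 G3=G2=1 -> 1101
Step 2: G0=G1|G3=1|1=1 G1=G2=0 G2=G0=1 G3=G2=0 -> 1010
Step 3: G0=G1|G3=0|0=0 G1=G2=1 G2=G0=1 G3=G2=1 -> 0111
Cycle of length 3 starting at step 0 -> no fixed point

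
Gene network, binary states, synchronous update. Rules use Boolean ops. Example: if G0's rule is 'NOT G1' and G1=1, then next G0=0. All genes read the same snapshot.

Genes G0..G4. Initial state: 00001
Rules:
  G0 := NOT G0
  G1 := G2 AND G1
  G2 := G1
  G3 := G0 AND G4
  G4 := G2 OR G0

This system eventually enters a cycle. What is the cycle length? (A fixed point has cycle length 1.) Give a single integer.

Answer: 2

Derivation:
Step 0: 00001
Step 1: G0=NOT G0=NOT 0=1 G1=G2&G1=0&0=0 G2=G1=0 G3=G0&G4=0&1=0 G4=G2|G0=0|0=0 -> 10000
Step 2: G0=NOT G0=NOT 1=0 G1=G2&G1=0&0=0 G2=G1=0 G3=G0&G4=1&0=0 G4=G2|G0=0|1=1 -> 00001
State from step 2 equals state from step 0 -> cycle length 2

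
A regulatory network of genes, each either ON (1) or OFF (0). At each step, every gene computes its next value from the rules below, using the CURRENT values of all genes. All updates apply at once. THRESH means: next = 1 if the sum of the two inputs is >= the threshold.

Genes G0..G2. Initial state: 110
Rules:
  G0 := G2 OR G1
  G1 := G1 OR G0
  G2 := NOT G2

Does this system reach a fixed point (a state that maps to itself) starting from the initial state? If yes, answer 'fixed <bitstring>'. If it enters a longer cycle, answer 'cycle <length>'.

Step 0: 110
Step 1: G0=G2|G1=0|1=1 G1=G1|G0=1|1=1 G2=NOT G2=NOT 0=1 -> 111
Step 2: G0=G2|G1=1|1=1 G1=G1|G0=1|1=1 G2=NOT G2=NOT 1=0 -> 110
Cycle of length 2 starting at step 0 -> no fixed point

Answer: cycle 2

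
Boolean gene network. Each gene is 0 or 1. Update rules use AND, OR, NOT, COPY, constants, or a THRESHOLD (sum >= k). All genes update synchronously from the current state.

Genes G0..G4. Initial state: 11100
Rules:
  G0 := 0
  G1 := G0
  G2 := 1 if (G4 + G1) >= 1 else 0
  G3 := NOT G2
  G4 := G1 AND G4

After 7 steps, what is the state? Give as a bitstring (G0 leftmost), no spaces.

Step 1: G0=0(const) G1=G0=1 G2=(0+1>=1)=1 G3=NOT G2=NOT 1=0 G4=G1&G4=1&0=0 -> 01100
Step 2: G0=0(const) G1=G0=0 G2=(0+1>=1)=1 G3=NOT G2=NOT 1=0 G4=G1&G4=1&0=0 -> 00100
Step 3: G0=0(const) G1=G0=0 G2=(0+0>=1)=0 G3=NOT G2=NOT 1=0 G4=G1&G4=0&0=0 -> 00000
Step 4: G0=0(const) G1=G0=0 G2=(0+0>=1)=0 G3=NOT G2=NOT 0=1 G4=G1&G4=0&0=0 -> 00010
Step 5: G0=0(const) G1=G0=0 G2=(0+0>=1)=0 G3=NOT G2=NOT 0=1 G4=G1&G4=0&0=0 -> 00010
Step 6: G0=0(const) G1=G0=0 G2=(0+0>=1)=0 G3=NOT G2=NOT 0=1 G4=G1&G4=0&0=0 -> 00010
Step 7: G0=0(const) G1=G0=0 G2=(0+0>=1)=0 G3=NOT G2=NOT 0=1 G4=G1&G4=0&0=0 -> 00010

00010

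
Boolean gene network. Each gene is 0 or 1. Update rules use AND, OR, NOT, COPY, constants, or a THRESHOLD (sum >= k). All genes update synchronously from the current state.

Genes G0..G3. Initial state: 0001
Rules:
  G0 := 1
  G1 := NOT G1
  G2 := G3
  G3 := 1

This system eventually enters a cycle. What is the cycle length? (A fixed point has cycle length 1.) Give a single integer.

Answer: 2

Derivation:
Step 0: 0001
Step 1: G0=1(const) G1=NOT G1=NOT 0=1 G2=G3=1 G3=1(const) -> 1111
Step 2: G0=1(const) G1=NOT G1=NOT 1=0 G2=G3=1 G3=1(const) -> 1011
Step 3: G0=1(const) G1=NOT G1=NOT 0=1 G2=G3=1 G3=1(const) -> 1111
State from step 3 equals state from step 1 -> cycle length 2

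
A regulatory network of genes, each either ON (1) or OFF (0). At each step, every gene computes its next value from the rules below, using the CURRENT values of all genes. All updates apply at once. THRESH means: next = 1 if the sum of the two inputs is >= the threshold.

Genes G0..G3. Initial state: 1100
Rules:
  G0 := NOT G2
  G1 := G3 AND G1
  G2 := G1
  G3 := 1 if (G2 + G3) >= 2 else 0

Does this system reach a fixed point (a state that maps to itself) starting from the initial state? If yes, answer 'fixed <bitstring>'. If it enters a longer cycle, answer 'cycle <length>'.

Answer: fixed 1000

Derivation:
Step 0: 1100
Step 1: G0=NOT G2=NOT 0=1 G1=G3&G1=0&1=0 G2=G1=1 G3=(0+0>=2)=0 -> 1010
Step 2: G0=NOT G2=NOT 1=0 G1=G3&G1=0&0=0 G2=G1=0 G3=(1+0>=2)=0 -> 0000
Step 3: G0=NOT G2=NOT 0=1 G1=G3&G1=0&0=0 G2=G1=0 G3=(0+0>=2)=0 -> 1000
Step 4: G0=NOT G2=NOT 0=1 G1=G3&G1=0&0=0 G2=G1=0 G3=(0+0>=2)=0 -> 1000
Fixed point reached at step 3: 1000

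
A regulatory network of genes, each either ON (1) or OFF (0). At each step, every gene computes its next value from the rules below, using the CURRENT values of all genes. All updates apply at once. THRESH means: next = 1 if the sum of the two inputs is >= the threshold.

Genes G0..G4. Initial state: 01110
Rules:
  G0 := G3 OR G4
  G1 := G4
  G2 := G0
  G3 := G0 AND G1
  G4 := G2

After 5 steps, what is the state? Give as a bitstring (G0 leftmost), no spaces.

Step 1: G0=G3|G4=1|0=1 G1=G4=0 G2=G0=0 G3=G0&G1=0&1=0 G4=G2=1 -> 10001
Step 2: G0=G3|G4=0|1=1 G1=G4=1 G2=G0=1 G3=G0&G1=1&0=0 G4=G2=0 -> 11100
Step 3: G0=G3|G4=0|0=0 G1=G4=0 G2=G0=1 G3=G0&G1=1&1=1 G4=G2=1 -> 00111
Step 4: G0=G3|G4=1|1=1 G1=G4=1 G2=G0=0 G3=G0&G1=0&0=0 G4=G2=1 -> 11001
Step 5: G0=G3|G4=0|1=1 G1=G4=1 G2=G0=1 G3=G0&G1=1&1=1 G4=G2=0 -> 11110

11110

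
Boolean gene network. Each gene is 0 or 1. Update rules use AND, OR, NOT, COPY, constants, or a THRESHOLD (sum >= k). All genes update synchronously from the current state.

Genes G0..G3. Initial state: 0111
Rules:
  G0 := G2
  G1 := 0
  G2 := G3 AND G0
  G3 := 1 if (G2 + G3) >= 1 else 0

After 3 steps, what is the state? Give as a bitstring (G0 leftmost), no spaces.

Step 1: G0=G2=1 G1=0(const) G2=G3&G0=1&0=0 G3=(1+1>=1)=1 -> 1001
Step 2: G0=G2=0 G1=0(const) G2=G3&G0=1&1=1 G3=(0+1>=1)=1 -> 0011
Step 3: G0=G2=1 G1=0(const) G2=G3&G0=1&0=0 G3=(1+1>=1)=1 -> 1001

1001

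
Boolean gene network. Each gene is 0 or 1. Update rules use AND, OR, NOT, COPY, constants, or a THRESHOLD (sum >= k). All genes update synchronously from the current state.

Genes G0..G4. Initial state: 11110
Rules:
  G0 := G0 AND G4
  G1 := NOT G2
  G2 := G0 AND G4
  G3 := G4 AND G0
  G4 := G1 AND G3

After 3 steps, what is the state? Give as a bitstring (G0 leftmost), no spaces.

Step 1: G0=G0&G4=1&0=0 G1=NOT G2=NOT 1=0 G2=G0&G4=1&0=0 G3=G4&G0=0&1=0 G4=G1&G3=1&1=1 -> 00001
Step 2: G0=G0&G4=0&1=0 G1=NOT G2=NOT 0=1 G2=G0&G4=0&1=0 G3=G4&G0=1&0=0 G4=G1&G3=0&0=0 -> 01000
Step 3: G0=G0&G4=0&0=0 G1=NOT G2=NOT 0=1 G2=G0&G4=0&0=0 G3=G4&G0=0&0=0 G4=G1&G3=1&0=0 -> 01000

01000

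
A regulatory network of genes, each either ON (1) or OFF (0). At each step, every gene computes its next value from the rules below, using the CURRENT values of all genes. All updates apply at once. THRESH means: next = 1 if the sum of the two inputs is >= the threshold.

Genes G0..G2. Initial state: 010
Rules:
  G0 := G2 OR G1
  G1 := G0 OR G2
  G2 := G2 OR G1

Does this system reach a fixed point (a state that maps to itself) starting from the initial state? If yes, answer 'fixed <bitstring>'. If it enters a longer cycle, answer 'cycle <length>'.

Answer: fixed 111

Derivation:
Step 0: 010
Step 1: G0=G2|G1=0|1=1 G1=G0|G2=0|0=0 G2=G2|G1=0|1=1 -> 101
Step 2: G0=G2|G1=1|0=1 G1=G0|G2=1|1=1 G2=G2|G1=1|0=1 -> 111
Step 3: G0=G2|G1=1|1=1 G1=G0|G2=1|1=1 G2=G2|G1=1|1=1 -> 111
Fixed point reached at step 2: 111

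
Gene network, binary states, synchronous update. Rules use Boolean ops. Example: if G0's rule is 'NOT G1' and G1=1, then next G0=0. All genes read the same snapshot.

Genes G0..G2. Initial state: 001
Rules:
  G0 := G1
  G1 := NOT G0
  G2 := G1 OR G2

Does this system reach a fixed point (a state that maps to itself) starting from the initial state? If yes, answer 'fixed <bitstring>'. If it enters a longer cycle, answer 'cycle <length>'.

Step 0: 001
Step 1: G0=G1=0 G1=NOT G0=NOT 0=1 G2=G1|G2=0|1=1 -> 011
Step 2: G0=G1=1 G1=NOT G0=NOT 0=1 G2=G1|G2=1|1=1 -> 111
Step 3: G0=G1=1 G1=NOT G0=NOT 1=0 G2=G1|G2=1|1=1 -> 101
Step 4: G0=G1=0 G1=NOT G0=NOT 1=0 G2=G1|G2=0|1=1 -> 001
Cycle of length 4 starting at step 0 -> no fixed point

Answer: cycle 4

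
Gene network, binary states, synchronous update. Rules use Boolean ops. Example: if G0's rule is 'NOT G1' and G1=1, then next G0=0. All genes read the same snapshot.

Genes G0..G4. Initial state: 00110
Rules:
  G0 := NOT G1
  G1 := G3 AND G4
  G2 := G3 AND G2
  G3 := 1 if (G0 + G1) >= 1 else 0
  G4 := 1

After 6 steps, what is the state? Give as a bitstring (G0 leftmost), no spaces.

Step 1: G0=NOT G1=NOT 0=1 G1=G3&G4=1&0=0 G2=G3&G2=1&1=1 G3=(0+0>=1)=0 G4=1(const) -> 10101
Step 2: G0=NOT G1=NOT 0=1 G1=G3&G4=0&1=0 G2=G3&G2=0&1=0 G3=(1+0>=1)=1 G4=1(const) -> 10011
Step 3: G0=NOT G1=NOT 0=1 G1=G3&G4=1&1=1 G2=G3&G2=1&0=0 G3=(1+0>=1)=1 G4=1(const) -> 11011
Step 4: G0=NOT G1=NOT 1=0 G1=G3&G4=1&1=1 G2=G3&G2=1&0=0 G3=(1+1>=1)=1 G4=1(const) -> 01011
Step 5: G0=NOT G1=NOT 1=0 G1=G3&G4=1&1=1 G2=G3&G2=1&0=0 G3=(0+1>=1)=1 G4=1(const) -> 01011
Step 6: G0=NOT G1=NOT 1=0 G1=G3&G4=1&1=1 G2=G3&G2=1&0=0 G3=(0+1>=1)=1 G4=1(const) -> 01011

01011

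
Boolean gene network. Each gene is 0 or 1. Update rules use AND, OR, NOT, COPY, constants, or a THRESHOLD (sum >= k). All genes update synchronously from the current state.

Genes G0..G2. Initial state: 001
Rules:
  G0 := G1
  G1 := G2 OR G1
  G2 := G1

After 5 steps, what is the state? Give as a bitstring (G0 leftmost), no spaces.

Step 1: G0=G1=0 G1=G2|G1=1|0=1 G2=G1=0 -> 010
Step 2: G0=G1=1 G1=G2|G1=0|1=1 G2=G1=1 -> 111
Step 3: G0=G1=1 G1=G2|G1=1|1=1 G2=G1=1 -> 111
Step 4: G0=G1=1 G1=G2|G1=1|1=1 G2=G1=1 -> 111
Step 5: G0=G1=1 G1=G2|G1=1|1=1 G2=G1=1 -> 111

111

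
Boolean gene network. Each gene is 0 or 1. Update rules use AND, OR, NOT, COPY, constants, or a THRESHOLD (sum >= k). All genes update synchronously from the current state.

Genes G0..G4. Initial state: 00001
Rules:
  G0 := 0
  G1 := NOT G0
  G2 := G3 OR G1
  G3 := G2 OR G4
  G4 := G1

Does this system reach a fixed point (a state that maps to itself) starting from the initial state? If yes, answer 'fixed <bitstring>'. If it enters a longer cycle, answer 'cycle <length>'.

Answer: fixed 01111

Derivation:
Step 0: 00001
Step 1: G0=0(const) G1=NOT G0=NOT 0=1 G2=G3|G1=0|0=0 G3=G2|G4=0|1=1 G4=G1=0 -> 01010
Step 2: G0=0(const) G1=NOT G0=NOT 0=1 G2=G3|G1=1|1=1 G3=G2|G4=0|0=0 G4=G1=1 -> 01101
Step 3: G0=0(const) G1=NOT G0=NOT 0=1 G2=G3|G1=0|1=1 G3=G2|G4=1|1=1 G4=G1=1 -> 01111
Step 4: G0=0(const) G1=NOT G0=NOT 0=1 G2=G3|G1=1|1=1 G3=G2|G4=1|1=1 G4=G1=1 -> 01111
Fixed point reached at step 3: 01111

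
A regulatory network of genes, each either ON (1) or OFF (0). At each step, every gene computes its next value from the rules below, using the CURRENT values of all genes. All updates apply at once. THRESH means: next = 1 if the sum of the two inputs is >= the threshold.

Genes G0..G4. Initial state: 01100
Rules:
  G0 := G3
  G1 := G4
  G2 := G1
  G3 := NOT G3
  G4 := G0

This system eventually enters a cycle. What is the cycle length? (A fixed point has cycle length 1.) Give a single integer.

Answer: 2

Derivation:
Step 0: 01100
Step 1: G0=G3=0 G1=G4=0 G2=G1=1 G3=NOT G3=NOT 0=1 G4=G0=0 -> 00110
Step 2: G0=G3=1 G1=G4=0 G2=G1=0 G3=NOT G3=NOT 1=0 G4=G0=0 -> 10000
Step 3: G0=G3=0 G1=G4=0 G2=G1=0 G3=NOT G3=NOT 0=1 G4=G0=1 -> 00011
Step 4: G0=G3=1 G1=G4=1 G2=G1=0 G3=NOT G3=NOT 1=0 G4=G0=0 -> 11000
Step 5: G0=G3=0 G1=G4=0 G2=G1=1 G3=NOT G3=NOT 0=1 G4=G0=1 -> 00111
Step 6: G0=G3=1 G1=G4=1 G2=G1=0 G3=NOT G3=NOT 1=0 G4=G0=0 -> 11000
State from step 6 equals state from step 4 -> cycle length 2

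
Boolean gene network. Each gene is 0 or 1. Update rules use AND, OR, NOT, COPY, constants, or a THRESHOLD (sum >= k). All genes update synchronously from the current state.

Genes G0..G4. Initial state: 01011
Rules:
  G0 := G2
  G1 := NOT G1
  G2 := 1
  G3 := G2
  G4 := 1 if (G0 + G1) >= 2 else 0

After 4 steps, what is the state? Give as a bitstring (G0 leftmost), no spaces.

Step 1: G0=G2=0 G1=NOT G1=NOT 1=0 G2=1(const) G3=G2=0 G4=(0+1>=2)=0 -> 00100
Step 2: G0=G2=1 G1=NOT G1=NOT 0=1 G2=1(const) G3=G2=1 G4=(0+0>=2)=0 -> 11110
Step 3: G0=G2=1 G1=NOT G1=NOT 1=0 G2=1(const) G3=G2=1 G4=(1+1>=2)=1 -> 10111
Step 4: G0=G2=1 G1=NOT G1=NOT 0=1 G2=1(const) G3=G2=1 G4=(1+0>=2)=0 -> 11110

11110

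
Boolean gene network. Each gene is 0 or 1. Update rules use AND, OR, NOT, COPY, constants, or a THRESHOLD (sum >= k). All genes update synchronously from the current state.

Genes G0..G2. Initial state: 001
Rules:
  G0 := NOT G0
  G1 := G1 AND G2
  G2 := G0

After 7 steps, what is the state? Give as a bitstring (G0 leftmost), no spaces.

Step 1: G0=NOT G0=NOT 0=1 G1=G1&G2=0&1=0 G2=G0=0 -> 100
Step 2: G0=NOT G0=NOT 1=0 G1=G1&G2=0&0=0 G2=G0=1 -> 001
Step 3: G0=NOT G0=NOT 0=1 G1=G1&G2=0&1=0 G2=G0=0 -> 100
Step 4: G0=NOT G0=NOT 1=0 G1=G1&G2=0&0=0 G2=G0=1 -> 001
Step 5: G0=NOT G0=NOT 0=1 G1=G1&G2=0&1=0 G2=G0=0 -> 100
Step 6: G0=NOT G0=NOT 1=0 G1=G1&G2=0&0=0 G2=G0=1 -> 001
Step 7: G0=NOT G0=NOT 0=1 G1=G1&G2=0&1=0 G2=G0=0 -> 100

100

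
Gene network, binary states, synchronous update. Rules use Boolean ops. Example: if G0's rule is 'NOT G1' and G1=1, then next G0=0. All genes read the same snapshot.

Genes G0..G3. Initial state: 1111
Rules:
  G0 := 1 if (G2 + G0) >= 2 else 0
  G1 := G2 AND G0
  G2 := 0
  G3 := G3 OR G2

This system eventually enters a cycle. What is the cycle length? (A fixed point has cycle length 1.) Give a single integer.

Answer: 1

Derivation:
Step 0: 1111
Step 1: G0=(1+1>=2)=1 G1=G2&G0=1&1=1 G2=0(const) G3=G3|G2=1|1=1 -> 1101
Step 2: G0=(0+1>=2)=0 G1=G2&G0=0&1=0 G2=0(const) G3=G3|G2=1|0=1 -> 0001
Step 3: G0=(0+0>=2)=0 G1=G2&G0=0&0=0 G2=0(const) G3=G3|G2=1|0=1 -> 0001
State from step 3 equals state from step 2 -> cycle length 1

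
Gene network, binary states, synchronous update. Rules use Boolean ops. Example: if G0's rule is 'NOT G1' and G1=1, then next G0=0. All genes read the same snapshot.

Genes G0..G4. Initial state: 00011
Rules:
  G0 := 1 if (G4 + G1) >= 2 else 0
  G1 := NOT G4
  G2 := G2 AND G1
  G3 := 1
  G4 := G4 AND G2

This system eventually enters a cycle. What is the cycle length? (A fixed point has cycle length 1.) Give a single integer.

Step 0: 00011
Step 1: G0=(1+0>=2)=0 G1=NOT G4=NOT 1=0 G2=G2&G1=0&0=0 G3=1(const) G4=G4&G2=1&0=0 -> 00010
Step 2: G0=(0+0>=2)=0 G1=NOT G4=NOT 0=1 G2=G2&G1=0&0=0 G3=1(const) G4=G4&G2=0&0=0 -> 01010
Step 3: G0=(0+1>=2)=0 G1=NOT G4=NOT 0=1 G2=G2&G1=0&1=0 G3=1(const) G4=G4&G2=0&0=0 -> 01010
State from step 3 equals state from step 2 -> cycle length 1

Answer: 1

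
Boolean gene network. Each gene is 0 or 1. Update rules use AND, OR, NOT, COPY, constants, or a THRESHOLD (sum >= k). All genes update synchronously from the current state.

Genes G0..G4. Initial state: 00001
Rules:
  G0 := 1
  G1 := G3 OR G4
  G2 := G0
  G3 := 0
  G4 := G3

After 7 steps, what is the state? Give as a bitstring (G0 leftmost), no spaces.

Step 1: G0=1(const) G1=G3|G4=0|1=1 G2=G0=0 G3=0(const) G4=G3=0 -> 11000
Step 2: G0=1(const) G1=G3|G4=0|0=0 G2=G0=1 G3=0(const) G4=G3=0 -> 10100
Step 3: G0=1(const) G1=G3|G4=0|0=0 G2=G0=1 G3=0(const) G4=G3=0 -> 10100
Step 4: G0=1(const) G1=G3|G4=0|0=0 G2=G0=1 G3=0(const) G4=G3=0 -> 10100
Step 5: G0=1(const) G1=G3|G4=0|0=0 G2=G0=1 G3=0(const) G4=G3=0 -> 10100
Step 6: G0=1(const) G1=G3|G4=0|0=0 G2=G0=1 G3=0(const) G4=G3=0 -> 10100
Step 7: G0=1(const) G1=G3|G4=0|0=0 G2=G0=1 G3=0(const) G4=G3=0 -> 10100

10100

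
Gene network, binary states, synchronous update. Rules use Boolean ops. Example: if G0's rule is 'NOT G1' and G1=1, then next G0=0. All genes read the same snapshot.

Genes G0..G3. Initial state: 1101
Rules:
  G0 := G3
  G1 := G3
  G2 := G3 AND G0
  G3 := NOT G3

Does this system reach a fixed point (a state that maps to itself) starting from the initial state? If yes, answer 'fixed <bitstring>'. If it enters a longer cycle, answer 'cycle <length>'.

Answer: cycle 2

Derivation:
Step 0: 1101
Step 1: G0=G3=1 G1=G3=1 G2=G3&G0=1&1=1 G3=NOT G3=NOT 1=0 -> 1110
Step 2: G0=G3=0 G1=G3=0 G2=G3&G0=0&1=0 G3=NOT G3=NOT 0=1 -> 0001
Step 3: G0=G3=1 G1=G3=1 G2=G3&G0=1&0=0 G3=NOT G3=NOT 1=0 -> 1100
Step 4: G0=G3=0 G1=G3=0 G2=G3&G0=0&1=0 G3=NOT G3=NOT 0=1 -> 0001
Cycle of length 2 starting at step 2 -> no fixed point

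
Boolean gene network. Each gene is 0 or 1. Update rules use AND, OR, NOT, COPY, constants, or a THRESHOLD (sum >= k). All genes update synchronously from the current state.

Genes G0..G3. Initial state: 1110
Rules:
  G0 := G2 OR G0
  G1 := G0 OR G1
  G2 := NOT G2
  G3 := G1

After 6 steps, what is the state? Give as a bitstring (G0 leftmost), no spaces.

Step 1: G0=G2|G0=1|1=1 G1=G0|G1=1|1=1 G2=NOT G2=NOT 1=0 G3=G1=1 -> 1101
Step 2: G0=G2|G0=0|1=1 G1=G0|G1=1|1=1 G2=NOT G2=NOT 0=1 G3=G1=1 -> 1111
Step 3: G0=G2|G0=1|1=1 G1=G0|G1=1|1=1 G2=NOT G2=NOT 1=0 G3=G1=1 -> 1101
Step 4: G0=G2|G0=0|1=1 G1=G0|G1=1|1=1 G2=NOT G2=NOT 0=1 G3=G1=1 -> 1111
Step 5: G0=G2|G0=1|1=1 G1=G0|G1=1|1=1 G2=NOT G2=NOT 1=0 G3=G1=1 -> 1101
Step 6: G0=G2|G0=0|1=1 G1=G0|G1=1|1=1 G2=NOT G2=NOT 0=1 G3=G1=1 -> 1111

1111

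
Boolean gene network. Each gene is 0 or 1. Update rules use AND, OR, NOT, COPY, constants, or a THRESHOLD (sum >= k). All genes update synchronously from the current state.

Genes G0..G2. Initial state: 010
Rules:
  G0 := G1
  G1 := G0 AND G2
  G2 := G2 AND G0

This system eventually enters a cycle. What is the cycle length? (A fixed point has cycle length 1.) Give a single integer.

Answer: 1

Derivation:
Step 0: 010
Step 1: G0=G1=1 G1=G0&G2=0&0=0 G2=G2&G0=0&0=0 -> 100
Step 2: G0=G1=0 G1=G0&G2=1&0=0 G2=G2&G0=0&1=0 -> 000
Step 3: G0=G1=0 G1=G0&G2=0&0=0 G2=G2&G0=0&0=0 -> 000
State from step 3 equals state from step 2 -> cycle length 1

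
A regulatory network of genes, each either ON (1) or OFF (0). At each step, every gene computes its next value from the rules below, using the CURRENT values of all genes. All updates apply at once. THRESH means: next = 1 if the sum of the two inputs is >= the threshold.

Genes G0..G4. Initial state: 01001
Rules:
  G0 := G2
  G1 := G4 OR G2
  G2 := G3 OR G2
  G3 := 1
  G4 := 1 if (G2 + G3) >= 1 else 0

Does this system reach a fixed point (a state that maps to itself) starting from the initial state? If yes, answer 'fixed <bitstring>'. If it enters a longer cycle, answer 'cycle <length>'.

Answer: fixed 11111

Derivation:
Step 0: 01001
Step 1: G0=G2=0 G1=G4|G2=1|0=1 G2=G3|G2=0|0=0 G3=1(const) G4=(0+0>=1)=0 -> 01010
Step 2: G0=G2=0 G1=G4|G2=0|0=0 G2=G3|G2=1|0=1 G3=1(const) G4=(0+1>=1)=1 -> 00111
Step 3: G0=G2=1 G1=G4|G2=1|1=1 G2=G3|G2=1|1=1 G3=1(const) G4=(1+1>=1)=1 -> 11111
Step 4: G0=G2=1 G1=G4|G2=1|1=1 G2=G3|G2=1|1=1 G3=1(const) G4=(1+1>=1)=1 -> 11111
Fixed point reached at step 3: 11111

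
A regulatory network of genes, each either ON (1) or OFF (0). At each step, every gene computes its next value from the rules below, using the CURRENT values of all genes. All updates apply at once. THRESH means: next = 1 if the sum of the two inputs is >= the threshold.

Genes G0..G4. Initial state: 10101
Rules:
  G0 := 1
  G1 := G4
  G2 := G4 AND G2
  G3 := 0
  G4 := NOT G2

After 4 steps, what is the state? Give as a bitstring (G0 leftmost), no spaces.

Step 1: G0=1(const) G1=G4=1 G2=G4&G2=1&1=1 G3=0(const) G4=NOT G2=NOT 1=0 -> 11100
Step 2: G0=1(const) G1=G4=0 G2=G4&G2=0&1=0 G3=0(const) G4=NOT G2=NOT 1=0 -> 10000
Step 3: G0=1(const) G1=G4=0 G2=G4&G2=0&0=0 G3=0(const) G4=NOT G2=NOT 0=1 -> 10001
Step 4: G0=1(const) G1=G4=1 G2=G4&G2=1&0=0 G3=0(const) G4=NOT G2=NOT 0=1 -> 11001

11001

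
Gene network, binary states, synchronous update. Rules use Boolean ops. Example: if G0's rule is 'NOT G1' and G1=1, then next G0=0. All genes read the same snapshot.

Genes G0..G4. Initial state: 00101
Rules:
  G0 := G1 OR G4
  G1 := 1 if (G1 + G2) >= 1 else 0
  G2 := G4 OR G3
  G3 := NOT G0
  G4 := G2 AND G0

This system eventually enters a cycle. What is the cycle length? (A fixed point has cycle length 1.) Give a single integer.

Step 0: 00101
Step 1: G0=G1|G4=0|1=1 G1=(0+1>=1)=1 G2=G4|G3=1|0=1 G3=NOT G0=NOT 0=1 G4=G2&G0=1&0=0 -> 11110
Step 2: G0=G1|G4=1|0=1 G1=(1+1>=1)=1 G2=G4|G3=0|1=1 G3=NOT G0=NOT 1=0 G4=G2&G0=1&1=1 -> 11101
Step 3: G0=G1|G4=1|1=1 G1=(1+1>=1)=1 G2=G4|G3=1|0=1 G3=NOT G0=NOT 1=0 G4=G2&G0=1&1=1 -> 11101
State from step 3 equals state from step 2 -> cycle length 1

Answer: 1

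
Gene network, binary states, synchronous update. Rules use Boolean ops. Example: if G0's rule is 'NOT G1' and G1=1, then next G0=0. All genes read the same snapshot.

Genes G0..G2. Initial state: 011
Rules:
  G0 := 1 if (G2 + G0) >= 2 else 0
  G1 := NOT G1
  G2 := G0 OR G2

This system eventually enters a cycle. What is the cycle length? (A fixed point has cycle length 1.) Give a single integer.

Answer: 2

Derivation:
Step 0: 011
Step 1: G0=(1+0>=2)=0 G1=NOT G1=NOT 1=0 G2=G0|G2=0|1=1 -> 001
Step 2: G0=(1+0>=2)=0 G1=NOT G1=NOT 0=1 G2=G0|G2=0|1=1 -> 011
State from step 2 equals state from step 0 -> cycle length 2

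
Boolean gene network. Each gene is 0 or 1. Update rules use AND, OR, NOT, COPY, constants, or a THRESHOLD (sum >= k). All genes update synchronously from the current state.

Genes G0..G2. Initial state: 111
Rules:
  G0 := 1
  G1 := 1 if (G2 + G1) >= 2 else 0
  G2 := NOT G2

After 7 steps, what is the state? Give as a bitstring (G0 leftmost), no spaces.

Step 1: G0=1(const) G1=(1+1>=2)=1 G2=NOT G2=NOT 1=0 -> 110
Step 2: G0=1(const) G1=(0+1>=2)=0 G2=NOT G2=NOT 0=1 -> 101
Step 3: G0=1(const) G1=(1+0>=2)=0 G2=NOT G2=NOT 1=0 -> 100
Step 4: G0=1(const) G1=(0+0>=2)=0 G2=NOT G2=NOT 0=1 -> 101
Step 5: G0=1(const) G1=(1+0>=2)=0 G2=NOT G2=NOT 1=0 -> 100
Step 6: G0=1(const) G1=(0+0>=2)=0 G2=NOT G2=NOT 0=1 -> 101
Step 7: G0=1(const) G1=(1+0>=2)=0 G2=NOT G2=NOT 1=0 -> 100

100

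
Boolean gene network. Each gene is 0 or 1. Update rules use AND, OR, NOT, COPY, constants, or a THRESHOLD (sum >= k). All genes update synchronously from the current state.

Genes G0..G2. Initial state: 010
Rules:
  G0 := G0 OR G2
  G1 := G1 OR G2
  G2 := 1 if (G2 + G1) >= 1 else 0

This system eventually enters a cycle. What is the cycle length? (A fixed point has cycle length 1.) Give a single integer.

Answer: 1

Derivation:
Step 0: 010
Step 1: G0=G0|G2=0|0=0 G1=G1|G2=1|0=1 G2=(0+1>=1)=1 -> 011
Step 2: G0=G0|G2=0|1=1 G1=G1|G2=1|1=1 G2=(1+1>=1)=1 -> 111
Step 3: G0=G0|G2=1|1=1 G1=G1|G2=1|1=1 G2=(1+1>=1)=1 -> 111
State from step 3 equals state from step 2 -> cycle length 1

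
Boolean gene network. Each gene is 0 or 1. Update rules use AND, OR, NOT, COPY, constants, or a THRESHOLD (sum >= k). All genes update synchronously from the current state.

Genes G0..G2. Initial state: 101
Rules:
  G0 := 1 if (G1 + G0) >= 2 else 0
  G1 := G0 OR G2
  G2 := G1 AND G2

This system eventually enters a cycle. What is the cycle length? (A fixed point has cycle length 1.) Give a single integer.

Answer: 1

Derivation:
Step 0: 101
Step 1: G0=(0+1>=2)=0 G1=G0|G2=1|1=1 G2=G1&G2=0&1=0 -> 010
Step 2: G0=(1+0>=2)=0 G1=G0|G2=0|0=0 G2=G1&G2=1&0=0 -> 000
Step 3: G0=(0+0>=2)=0 G1=G0|G2=0|0=0 G2=G1&G2=0&0=0 -> 000
State from step 3 equals state from step 2 -> cycle length 1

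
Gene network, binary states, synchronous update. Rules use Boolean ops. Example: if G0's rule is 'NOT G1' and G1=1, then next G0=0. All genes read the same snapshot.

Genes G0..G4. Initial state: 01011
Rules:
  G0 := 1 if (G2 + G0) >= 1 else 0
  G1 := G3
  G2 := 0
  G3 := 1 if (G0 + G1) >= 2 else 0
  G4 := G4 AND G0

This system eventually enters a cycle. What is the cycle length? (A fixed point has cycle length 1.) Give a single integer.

Answer: 1

Derivation:
Step 0: 01011
Step 1: G0=(0+0>=1)=0 G1=G3=1 G2=0(const) G3=(0+1>=2)=0 G4=G4&G0=1&0=0 -> 01000
Step 2: G0=(0+0>=1)=0 G1=G3=0 G2=0(const) G3=(0+1>=2)=0 G4=G4&G0=0&0=0 -> 00000
Step 3: G0=(0+0>=1)=0 G1=G3=0 G2=0(const) G3=(0+0>=2)=0 G4=G4&G0=0&0=0 -> 00000
State from step 3 equals state from step 2 -> cycle length 1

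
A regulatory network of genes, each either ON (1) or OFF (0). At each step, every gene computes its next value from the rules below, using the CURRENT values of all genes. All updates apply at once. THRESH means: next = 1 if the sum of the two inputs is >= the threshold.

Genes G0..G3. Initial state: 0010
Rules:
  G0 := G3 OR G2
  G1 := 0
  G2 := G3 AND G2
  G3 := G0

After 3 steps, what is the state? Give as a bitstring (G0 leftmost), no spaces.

Step 1: G0=G3|G2=0|1=1 G1=0(const) G2=G3&G2=0&1=0 G3=G0=0 -> 1000
Step 2: G0=G3|G2=0|0=0 G1=0(const) G2=G3&G2=0&0=0 G3=G0=1 -> 0001
Step 3: G0=G3|G2=1|0=1 G1=0(const) G2=G3&G2=1&0=0 G3=G0=0 -> 1000

1000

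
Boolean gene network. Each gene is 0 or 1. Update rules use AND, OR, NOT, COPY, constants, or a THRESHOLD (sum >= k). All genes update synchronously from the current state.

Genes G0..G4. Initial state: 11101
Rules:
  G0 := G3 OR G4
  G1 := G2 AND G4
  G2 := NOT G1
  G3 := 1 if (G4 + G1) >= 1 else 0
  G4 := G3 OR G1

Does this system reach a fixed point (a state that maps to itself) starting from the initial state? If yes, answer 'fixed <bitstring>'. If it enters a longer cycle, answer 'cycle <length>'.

Answer: cycle 4

Derivation:
Step 0: 11101
Step 1: G0=G3|G4=0|1=1 G1=G2&G4=1&1=1 G2=NOT G1=NOT 1=0 G3=(1+1>=1)=1 G4=G3|G1=0|1=1 -> 11011
Step 2: G0=G3|G4=1|1=1 G1=G2&G4=0&1=0 G2=NOT G1=NOT 1=0 G3=(1+1>=1)=1 G4=G3|G1=1|1=1 -> 10011
Step 3: G0=G3|G4=1|1=1 G1=G2&G4=0&1=0 G2=NOT G1=NOT 0=1 G3=(1+0>=1)=1 G4=G3|G1=1|0=1 -> 10111
Step 4: G0=G3|G4=1|1=1 G1=G2&G4=1&1=1 G2=NOT G1=NOT 0=1 G3=(1+0>=1)=1 G4=G3|G1=1|0=1 -> 11111
Step 5: G0=G3|G4=1|1=1 G1=G2&G4=1&1=1 G2=NOT G1=NOT 1=0 G3=(1+1>=1)=1 G4=G3|G1=1|1=1 -> 11011
Cycle of length 4 starting at step 1 -> no fixed point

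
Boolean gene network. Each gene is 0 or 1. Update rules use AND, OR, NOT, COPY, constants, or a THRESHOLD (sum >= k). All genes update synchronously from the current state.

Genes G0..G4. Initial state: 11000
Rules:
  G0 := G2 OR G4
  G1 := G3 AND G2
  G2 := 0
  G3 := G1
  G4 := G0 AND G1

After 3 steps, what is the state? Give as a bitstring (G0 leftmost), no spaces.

Step 1: G0=G2|G4=0|0=0 G1=G3&G2=0&0=0 G2=0(const) G3=G1=1 G4=G0&G1=1&1=1 -> 00011
Step 2: G0=G2|G4=0|1=1 G1=G3&G2=1&0=0 G2=0(const) G3=G1=0 G4=G0&G1=0&0=0 -> 10000
Step 3: G0=G2|G4=0|0=0 G1=G3&G2=0&0=0 G2=0(const) G3=G1=0 G4=G0&G1=1&0=0 -> 00000

00000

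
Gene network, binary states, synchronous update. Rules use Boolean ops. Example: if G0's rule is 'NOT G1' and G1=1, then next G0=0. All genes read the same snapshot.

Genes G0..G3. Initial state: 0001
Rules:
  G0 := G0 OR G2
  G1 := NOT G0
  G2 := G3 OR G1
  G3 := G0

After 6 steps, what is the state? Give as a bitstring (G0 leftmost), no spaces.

Step 1: G0=G0|G2=0|0=0 G1=NOT G0=NOT 0=1 G2=G3|G1=1|0=1 G3=G0=0 -> 0110
Step 2: G0=G0|G2=0|1=1 G1=NOT G0=NOT 0=1 G2=G3|G1=0|1=1 G3=G0=0 -> 1110
Step 3: G0=G0|G2=1|1=1 G1=NOT G0=NOT 1=0 G2=G3|G1=0|1=1 G3=G0=1 -> 1011
Step 4: G0=G0|G2=1|1=1 G1=NOT G0=NOT 1=0 G2=G3|G1=1|0=1 G3=G0=1 -> 1011
Step 5: G0=G0|G2=1|1=1 G1=NOT G0=NOT 1=0 G2=G3|G1=1|0=1 G3=G0=1 -> 1011
Step 6: G0=G0|G2=1|1=1 G1=NOT G0=NOT 1=0 G2=G3|G1=1|0=1 G3=G0=1 -> 1011

1011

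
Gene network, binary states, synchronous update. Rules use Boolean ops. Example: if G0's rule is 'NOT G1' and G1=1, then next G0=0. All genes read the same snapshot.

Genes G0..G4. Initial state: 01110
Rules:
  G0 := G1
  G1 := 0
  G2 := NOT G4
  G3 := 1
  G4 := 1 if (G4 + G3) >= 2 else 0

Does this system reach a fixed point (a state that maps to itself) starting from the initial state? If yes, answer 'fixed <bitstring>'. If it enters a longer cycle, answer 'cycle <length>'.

Step 0: 01110
Step 1: G0=G1=1 G1=0(const) G2=NOT G4=NOT 0=1 G3=1(const) G4=(0+1>=2)=0 -> 10110
Step 2: G0=G1=0 G1=0(const) G2=NOT G4=NOT 0=1 G3=1(const) G4=(0+1>=2)=0 -> 00110
Step 3: G0=G1=0 G1=0(const) G2=NOT G4=NOT 0=1 G3=1(const) G4=(0+1>=2)=0 -> 00110
Fixed point reached at step 2: 00110

Answer: fixed 00110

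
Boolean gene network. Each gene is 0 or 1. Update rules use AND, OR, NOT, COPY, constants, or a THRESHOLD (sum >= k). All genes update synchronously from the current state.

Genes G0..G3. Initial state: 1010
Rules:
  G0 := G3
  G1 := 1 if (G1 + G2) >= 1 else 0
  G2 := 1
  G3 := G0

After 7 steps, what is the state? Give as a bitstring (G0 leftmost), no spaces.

Step 1: G0=G3=0 G1=(0+1>=1)=1 G2=1(const) G3=G0=1 -> 0111
Step 2: G0=G3=1 G1=(1+1>=1)=1 G2=1(const) G3=G0=0 -> 1110
Step 3: G0=G3=0 G1=(1+1>=1)=1 G2=1(const) G3=G0=1 -> 0111
Step 4: G0=G3=1 G1=(1+1>=1)=1 G2=1(const) G3=G0=0 -> 1110
Step 5: G0=G3=0 G1=(1+1>=1)=1 G2=1(const) G3=G0=1 -> 0111
Step 6: G0=G3=1 G1=(1+1>=1)=1 G2=1(const) G3=G0=0 -> 1110
Step 7: G0=G3=0 G1=(1+1>=1)=1 G2=1(const) G3=G0=1 -> 0111

0111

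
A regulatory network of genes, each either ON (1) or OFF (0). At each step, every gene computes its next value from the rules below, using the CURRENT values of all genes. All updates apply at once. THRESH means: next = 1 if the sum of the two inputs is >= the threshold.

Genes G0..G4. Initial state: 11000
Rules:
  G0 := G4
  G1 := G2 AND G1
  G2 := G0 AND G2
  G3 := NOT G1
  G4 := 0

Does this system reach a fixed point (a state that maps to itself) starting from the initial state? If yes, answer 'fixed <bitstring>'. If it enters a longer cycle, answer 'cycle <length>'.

Step 0: 11000
Step 1: G0=G4=0 G1=G2&G1=0&1=0 G2=G0&G2=1&0=0 G3=NOT G1=NOT 1=0 G4=0(const) -> 00000
Step 2: G0=G4=0 G1=G2&G1=0&0=0 G2=G0&G2=0&0=0 G3=NOT G1=NOT 0=1 G4=0(const) -> 00010
Step 3: G0=G4=0 G1=G2&G1=0&0=0 G2=G0&G2=0&0=0 G3=NOT G1=NOT 0=1 G4=0(const) -> 00010
Fixed point reached at step 2: 00010

Answer: fixed 00010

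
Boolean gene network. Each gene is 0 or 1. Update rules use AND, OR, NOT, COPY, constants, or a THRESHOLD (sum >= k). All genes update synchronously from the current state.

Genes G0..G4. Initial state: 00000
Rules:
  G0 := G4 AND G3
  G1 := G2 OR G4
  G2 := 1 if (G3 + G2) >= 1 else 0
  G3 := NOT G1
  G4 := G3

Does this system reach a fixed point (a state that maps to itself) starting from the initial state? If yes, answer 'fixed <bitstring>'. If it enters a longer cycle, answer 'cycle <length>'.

Answer: fixed 01100

Derivation:
Step 0: 00000
Step 1: G0=G4&G3=0&0=0 G1=G2|G4=0|0=0 G2=(0+0>=1)=0 G3=NOT G1=NOT 0=1 G4=G3=0 -> 00010
Step 2: G0=G4&G3=0&1=0 G1=G2|G4=0|0=0 G2=(1+0>=1)=1 G3=NOT G1=NOT 0=1 G4=G3=1 -> 00111
Step 3: G0=G4&G3=1&1=1 G1=G2|G4=1|1=1 G2=(1+1>=1)=1 G3=NOT G1=NOT 0=1 G4=G3=1 -> 11111
Step 4: G0=G4&G3=1&1=1 G1=G2|G4=1|1=1 G2=(1+1>=1)=1 G3=NOT G1=NOT 1=0 G4=G3=1 -> 11101
Step 5: G0=G4&G3=1&0=0 G1=G2|G4=1|1=1 G2=(0+1>=1)=1 G3=NOT G1=NOT 1=0 G4=G3=0 -> 01100
Step 6: G0=G4&G3=0&0=0 G1=G2|G4=1|0=1 G2=(0+1>=1)=1 G3=NOT G1=NOT 1=0 G4=G3=0 -> 01100
Fixed point reached at step 5: 01100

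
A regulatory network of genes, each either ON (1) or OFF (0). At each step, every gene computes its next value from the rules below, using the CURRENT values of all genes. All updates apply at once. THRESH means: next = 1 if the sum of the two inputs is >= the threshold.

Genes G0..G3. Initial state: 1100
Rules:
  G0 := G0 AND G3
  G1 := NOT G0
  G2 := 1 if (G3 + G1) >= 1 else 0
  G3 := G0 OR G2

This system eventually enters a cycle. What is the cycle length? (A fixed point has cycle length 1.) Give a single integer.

Step 0: 1100
Step 1: G0=G0&G3=1&0=0 G1=NOT G0=NOT 1=0 G2=(0+1>=1)=1 G3=G0|G2=1|0=1 -> 0011
Step 2: G0=G0&G3=0&1=0 G1=NOT G0=NOT 0=1 G2=(1+0>=1)=1 G3=G0|G2=0|1=1 -> 0111
Step 3: G0=G0&G3=0&1=0 G1=NOT G0=NOT 0=1 G2=(1+1>=1)=1 G3=G0|G2=0|1=1 -> 0111
State from step 3 equals state from step 2 -> cycle length 1

Answer: 1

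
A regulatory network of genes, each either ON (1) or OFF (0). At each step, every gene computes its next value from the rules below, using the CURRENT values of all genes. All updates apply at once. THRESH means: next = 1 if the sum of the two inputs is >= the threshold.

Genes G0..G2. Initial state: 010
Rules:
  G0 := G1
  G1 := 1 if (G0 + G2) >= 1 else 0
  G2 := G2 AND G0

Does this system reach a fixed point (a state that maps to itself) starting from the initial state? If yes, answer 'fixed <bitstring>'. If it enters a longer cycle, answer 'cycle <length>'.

Answer: cycle 2

Derivation:
Step 0: 010
Step 1: G0=G1=1 G1=(0+0>=1)=0 G2=G2&G0=0&0=0 -> 100
Step 2: G0=G1=0 G1=(1+0>=1)=1 G2=G2&G0=0&1=0 -> 010
Cycle of length 2 starting at step 0 -> no fixed point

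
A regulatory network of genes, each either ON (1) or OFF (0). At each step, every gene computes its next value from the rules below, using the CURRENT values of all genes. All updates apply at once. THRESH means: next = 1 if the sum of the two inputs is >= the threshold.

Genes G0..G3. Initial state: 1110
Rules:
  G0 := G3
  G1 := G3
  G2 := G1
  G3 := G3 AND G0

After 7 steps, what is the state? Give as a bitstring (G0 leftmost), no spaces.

Step 1: G0=G3=0 G1=G3=0 G2=G1=1 G3=G3&G0=0&1=0 -> 0010
Step 2: G0=G3=0 G1=G3=0 G2=G1=0 G3=G3&G0=0&0=0 -> 0000
Step 3: G0=G3=0 G1=G3=0 G2=G1=0 G3=G3&G0=0&0=0 -> 0000
Step 4: G0=G3=0 G1=G3=0 G2=G1=0 G3=G3&G0=0&0=0 -> 0000
Step 5: G0=G3=0 G1=G3=0 G2=G1=0 G3=G3&G0=0&0=0 -> 0000
Step 6: G0=G3=0 G1=G3=0 G2=G1=0 G3=G3&G0=0&0=0 -> 0000
Step 7: G0=G3=0 G1=G3=0 G2=G1=0 G3=G3&G0=0&0=0 -> 0000

0000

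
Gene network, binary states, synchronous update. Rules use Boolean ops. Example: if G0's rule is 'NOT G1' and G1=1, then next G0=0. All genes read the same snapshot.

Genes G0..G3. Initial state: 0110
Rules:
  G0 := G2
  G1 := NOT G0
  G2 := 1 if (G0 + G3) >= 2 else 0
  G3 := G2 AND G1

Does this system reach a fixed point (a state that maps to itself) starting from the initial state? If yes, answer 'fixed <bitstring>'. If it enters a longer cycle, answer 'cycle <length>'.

Step 0: 0110
Step 1: G0=G2=1 G1=NOT G0=NOT 0=1 G2=(0+0>=2)=0 G3=G2&G1=1&1=1 -> 1101
Step 2: G0=G2=0 G1=NOT G0=NOT 1=0 G2=(1+1>=2)=1 G3=G2&G1=0&1=0 -> 0010
Step 3: G0=G2=1 G1=NOT G0=NOT 0=1 G2=(0+0>=2)=0 G3=G2&G1=1&0=0 -> 1100
Step 4: G0=G2=0 G1=NOT G0=NOT 1=0 G2=(1+0>=2)=0 G3=G2&G1=0&1=0 -> 0000
Step 5: G0=G2=0 G1=NOT G0=NOT 0=1 G2=(0+0>=2)=0 G3=G2&G1=0&0=0 -> 0100
Step 6: G0=G2=0 G1=NOT G0=NOT 0=1 G2=(0+0>=2)=0 G3=G2&G1=0&1=0 -> 0100
Fixed point reached at step 5: 0100

Answer: fixed 0100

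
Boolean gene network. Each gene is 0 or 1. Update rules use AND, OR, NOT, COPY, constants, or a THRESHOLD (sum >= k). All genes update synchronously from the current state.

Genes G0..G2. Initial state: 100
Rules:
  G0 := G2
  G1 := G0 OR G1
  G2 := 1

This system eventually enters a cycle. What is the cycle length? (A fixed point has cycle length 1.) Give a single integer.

Answer: 1

Derivation:
Step 0: 100
Step 1: G0=G2=0 G1=G0|G1=1|0=1 G2=1(const) -> 011
Step 2: G0=G2=1 G1=G0|G1=0|1=1 G2=1(const) -> 111
Step 3: G0=G2=1 G1=G0|G1=1|1=1 G2=1(const) -> 111
State from step 3 equals state from step 2 -> cycle length 1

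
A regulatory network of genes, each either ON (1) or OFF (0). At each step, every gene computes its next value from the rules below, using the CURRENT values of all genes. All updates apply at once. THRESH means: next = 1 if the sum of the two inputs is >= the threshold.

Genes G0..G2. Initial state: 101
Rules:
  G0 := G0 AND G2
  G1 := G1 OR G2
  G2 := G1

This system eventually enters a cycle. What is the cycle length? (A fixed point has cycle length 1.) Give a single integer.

Step 0: 101
Step 1: G0=G0&G2=1&1=1 G1=G1|G2=0|1=1 G2=G1=0 -> 110
Step 2: G0=G0&G2=1&0=0 G1=G1|G2=1|0=1 G2=G1=1 -> 011
Step 3: G0=G0&G2=0&1=0 G1=G1|G2=1|1=1 G2=G1=1 -> 011
State from step 3 equals state from step 2 -> cycle length 1

Answer: 1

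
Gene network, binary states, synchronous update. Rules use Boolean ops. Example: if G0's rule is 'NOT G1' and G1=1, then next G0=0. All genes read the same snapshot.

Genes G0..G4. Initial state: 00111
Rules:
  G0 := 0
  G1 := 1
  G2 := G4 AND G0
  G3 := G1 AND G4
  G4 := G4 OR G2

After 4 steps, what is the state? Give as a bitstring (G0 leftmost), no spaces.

Step 1: G0=0(const) G1=1(const) G2=G4&G0=1&0=0 G3=G1&G4=0&1=0 G4=G4|G2=1|1=1 -> 01001
Step 2: G0=0(const) G1=1(const) G2=G4&G0=1&0=0 G3=G1&G4=1&1=1 G4=G4|G2=1|0=1 -> 01011
Step 3: G0=0(const) G1=1(const) G2=G4&G0=1&0=0 G3=G1&G4=1&1=1 G4=G4|G2=1|0=1 -> 01011
Step 4: G0=0(const) G1=1(const) G2=G4&G0=1&0=0 G3=G1&G4=1&1=1 G4=G4|G2=1|0=1 -> 01011

01011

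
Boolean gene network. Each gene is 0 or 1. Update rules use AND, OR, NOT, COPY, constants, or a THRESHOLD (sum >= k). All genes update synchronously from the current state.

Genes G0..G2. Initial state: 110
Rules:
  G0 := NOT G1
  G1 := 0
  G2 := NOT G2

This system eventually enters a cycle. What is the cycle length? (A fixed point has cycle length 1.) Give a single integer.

Answer: 2

Derivation:
Step 0: 110
Step 1: G0=NOT G1=NOT 1=0 G1=0(const) G2=NOT G2=NOT 0=1 -> 001
Step 2: G0=NOT G1=NOT 0=1 G1=0(const) G2=NOT G2=NOT 1=0 -> 100
Step 3: G0=NOT G1=NOT 0=1 G1=0(const) G2=NOT G2=NOT 0=1 -> 101
Step 4: G0=NOT G1=NOT 0=1 G1=0(const) G2=NOT G2=NOT 1=0 -> 100
State from step 4 equals state from step 2 -> cycle length 2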